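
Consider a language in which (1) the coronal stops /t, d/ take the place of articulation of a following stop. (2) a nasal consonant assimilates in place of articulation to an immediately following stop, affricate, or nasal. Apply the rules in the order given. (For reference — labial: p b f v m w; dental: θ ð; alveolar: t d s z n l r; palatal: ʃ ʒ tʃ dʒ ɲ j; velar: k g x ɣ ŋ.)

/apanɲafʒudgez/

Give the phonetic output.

[apaɲɲafʒuggez]

Rule 1: /d/ before /g/ (velar) → [g]
After rule 1: apanɲafʒuggez
Rule 2: /n/ before /ɲ/ (palatal) → [ɲ]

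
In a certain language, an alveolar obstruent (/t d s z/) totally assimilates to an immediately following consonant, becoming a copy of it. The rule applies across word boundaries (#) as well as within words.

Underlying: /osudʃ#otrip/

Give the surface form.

[osuʃʃ#orrip]

/d/ before /ʃ/ → [ʃ] (total assimilation)
/t/ before /r/ → [r] (total assimilation)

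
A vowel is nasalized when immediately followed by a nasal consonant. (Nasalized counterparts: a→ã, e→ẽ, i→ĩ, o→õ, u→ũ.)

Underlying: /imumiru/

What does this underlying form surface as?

[ĩmũmiru]

/i/ before nasal /m/ → [ĩ]
/u/ before nasal /m/ → [ũ]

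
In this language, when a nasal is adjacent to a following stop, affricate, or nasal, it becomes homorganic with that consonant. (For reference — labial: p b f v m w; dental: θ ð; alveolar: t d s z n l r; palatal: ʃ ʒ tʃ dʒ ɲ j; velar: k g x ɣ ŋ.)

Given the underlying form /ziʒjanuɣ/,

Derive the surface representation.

[ziʒjanuɣ]

no segment meets the rule's conditions; no change.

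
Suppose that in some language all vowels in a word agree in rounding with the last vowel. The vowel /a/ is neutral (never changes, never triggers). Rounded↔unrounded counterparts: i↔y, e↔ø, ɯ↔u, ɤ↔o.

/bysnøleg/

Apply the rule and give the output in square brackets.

/y/ harmonizes with /e/ ([-round]) → [i]
/ø/ harmonizes with /e/ ([-round]) → [e]

[bisneleg]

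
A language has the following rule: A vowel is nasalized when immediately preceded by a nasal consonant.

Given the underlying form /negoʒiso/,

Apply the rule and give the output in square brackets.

[nẽgoʒiso]

/e/ after nasal /n/ → [ẽ]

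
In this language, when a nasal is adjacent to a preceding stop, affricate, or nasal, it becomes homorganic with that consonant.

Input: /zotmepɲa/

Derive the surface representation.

/m/ after /t/ (alveolar) → [n]
/ɲ/ after /p/ (labial) → [m]

[zotnepma]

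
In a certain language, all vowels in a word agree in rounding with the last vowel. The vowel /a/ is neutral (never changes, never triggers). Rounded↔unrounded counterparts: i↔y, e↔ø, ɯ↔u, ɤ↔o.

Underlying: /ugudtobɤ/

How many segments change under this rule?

3

/u/ harmonizes with /ɤ/ ([-round]) → [ɯ]
/u/ harmonizes with /ɤ/ ([-round]) → [ɯ]
/o/ harmonizes with /ɤ/ ([-round]) → [ɤ]
3 segments change.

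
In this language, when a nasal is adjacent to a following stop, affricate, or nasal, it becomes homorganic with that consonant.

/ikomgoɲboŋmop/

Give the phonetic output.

[ikoŋgombommop]

/m/ before /g/ (velar) → [ŋ]
/ɲ/ before /b/ (labial) → [m]
/ŋ/ before /m/ (labial) → [m]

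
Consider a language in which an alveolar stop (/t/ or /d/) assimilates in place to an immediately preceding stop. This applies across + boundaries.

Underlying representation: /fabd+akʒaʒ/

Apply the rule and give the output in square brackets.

[fabb+akʒaʒ]

/d/ after /b/ (labial) → [b]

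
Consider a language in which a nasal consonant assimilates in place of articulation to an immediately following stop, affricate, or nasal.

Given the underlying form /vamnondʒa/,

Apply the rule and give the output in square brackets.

[vannoɲdʒa]

/m/ before /n/ (alveolar) → [n]
/n/ before /dʒ/ (palatal) → [ɲ]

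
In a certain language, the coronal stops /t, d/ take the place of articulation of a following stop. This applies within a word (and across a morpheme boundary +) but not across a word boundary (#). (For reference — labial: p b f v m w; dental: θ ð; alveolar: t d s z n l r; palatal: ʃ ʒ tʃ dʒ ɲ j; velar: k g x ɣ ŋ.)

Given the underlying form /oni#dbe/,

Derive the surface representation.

/d/ before /b/ (labial) → [b]

[oni#bbe]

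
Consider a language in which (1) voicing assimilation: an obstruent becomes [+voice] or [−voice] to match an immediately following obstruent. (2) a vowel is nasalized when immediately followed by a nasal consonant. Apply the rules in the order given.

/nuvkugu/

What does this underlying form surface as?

[nufkugu]

Rule 1: /v/ before /k/ (voiceless) → [f]
After rule 1: nufkugu
Rule 2: no segment meets the rule's conditions; no change.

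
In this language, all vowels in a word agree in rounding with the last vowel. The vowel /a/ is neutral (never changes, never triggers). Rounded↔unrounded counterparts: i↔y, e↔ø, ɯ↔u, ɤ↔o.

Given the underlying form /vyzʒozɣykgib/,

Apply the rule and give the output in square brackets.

[vizʒɤzɣikgib]

/y/ harmonizes with /i/ ([-round]) → [i]
/o/ harmonizes with /i/ ([-round]) → [ɤ]
/y/ harmonizes with /i/ ([-round]) → [i]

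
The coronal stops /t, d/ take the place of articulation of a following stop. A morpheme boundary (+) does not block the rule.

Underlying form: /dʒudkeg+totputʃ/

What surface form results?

[dʒugkeg+topputʃ]

/d/ before /k/ (velar) → [g]
/t/ before /p/ (labial) → [p]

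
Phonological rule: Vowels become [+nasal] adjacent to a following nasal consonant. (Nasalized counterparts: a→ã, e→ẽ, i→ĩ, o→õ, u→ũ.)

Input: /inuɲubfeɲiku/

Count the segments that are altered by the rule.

/i/ before nasal /n/ → [ĩ]
/u/ before nasal /ɲ/ → [ũ]
/e/ before nasal /ɲ/ → [ẽ]
3 segments change.

3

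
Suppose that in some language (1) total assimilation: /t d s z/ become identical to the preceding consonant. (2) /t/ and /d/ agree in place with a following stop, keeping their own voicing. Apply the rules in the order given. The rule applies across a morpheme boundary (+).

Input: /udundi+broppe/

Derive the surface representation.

[udunni+broppe]

Rule 1: /d/ after /n/ → [n] (total assimilation)
After rule 1: udunni+broppe
Rule 2: no segment meets the rule's conditions; no change.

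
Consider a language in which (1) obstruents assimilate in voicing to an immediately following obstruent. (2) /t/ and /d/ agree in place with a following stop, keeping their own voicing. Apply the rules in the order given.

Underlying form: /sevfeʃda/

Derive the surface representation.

Rule 1: /v/ before /f/ (voiceless) → [f]
Rule 1: /ʃ/ before /d/ (voiced) → [ʒ]
After rule 1: seffeʒda
Rule 2: no segment meets the rule's conditions; no change.

[seffeʒda]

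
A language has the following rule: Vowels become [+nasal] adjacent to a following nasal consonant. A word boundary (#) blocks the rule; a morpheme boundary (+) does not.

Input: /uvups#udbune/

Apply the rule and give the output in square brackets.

/u/ before nasal /n/ → [ũ]

[uvups#udbũne]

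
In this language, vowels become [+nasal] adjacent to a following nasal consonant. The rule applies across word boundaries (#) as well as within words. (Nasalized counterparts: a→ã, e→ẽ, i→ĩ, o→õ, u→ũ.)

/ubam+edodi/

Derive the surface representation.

/a/ before nasal /m/ → [ã]

[ubãm+edodi]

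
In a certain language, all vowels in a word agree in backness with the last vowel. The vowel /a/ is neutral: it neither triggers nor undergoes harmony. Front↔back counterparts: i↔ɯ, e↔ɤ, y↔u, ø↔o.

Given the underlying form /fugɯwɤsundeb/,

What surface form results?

[fygiwesyndeb]

/u/ harmonizes with /e/ ([-back]) → [y]
/ɯ/ harmonizes with /e/ ([-back]) → [i]
/ɤ/ harmonizes with /e/ ([-back]) → [e]
/u/ harmonizes with /e/ ([-back]) → [y]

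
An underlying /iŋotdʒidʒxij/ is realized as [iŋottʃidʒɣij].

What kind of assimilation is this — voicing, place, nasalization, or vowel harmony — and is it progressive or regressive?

voicing assimilation, progressive

/dʒ/→[tʃ] /x/→[ɣ].
Each target copies a feature from the preceding segment, so the direction is progressive.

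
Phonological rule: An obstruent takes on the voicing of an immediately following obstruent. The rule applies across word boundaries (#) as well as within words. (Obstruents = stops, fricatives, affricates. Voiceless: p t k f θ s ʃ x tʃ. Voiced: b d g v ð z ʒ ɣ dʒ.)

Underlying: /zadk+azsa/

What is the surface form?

/d/ before /k/ (voiceless) → [t]
/z/ before /s/ (voiceless) → [s]

[zatk+assa]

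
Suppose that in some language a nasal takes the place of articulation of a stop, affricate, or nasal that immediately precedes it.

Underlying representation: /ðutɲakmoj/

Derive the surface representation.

/ɲ/ after /t/ (alveolar) → [n]
/m/ after /k/ (velar) → [ŋ]

[ðutnakŋoj]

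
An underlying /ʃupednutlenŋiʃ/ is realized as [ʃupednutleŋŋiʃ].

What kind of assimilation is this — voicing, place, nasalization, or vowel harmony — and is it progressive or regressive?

place assimilation, regressive

/n/→[ŋ].
Each target copies a feature from the following segment, so the direction is regressive.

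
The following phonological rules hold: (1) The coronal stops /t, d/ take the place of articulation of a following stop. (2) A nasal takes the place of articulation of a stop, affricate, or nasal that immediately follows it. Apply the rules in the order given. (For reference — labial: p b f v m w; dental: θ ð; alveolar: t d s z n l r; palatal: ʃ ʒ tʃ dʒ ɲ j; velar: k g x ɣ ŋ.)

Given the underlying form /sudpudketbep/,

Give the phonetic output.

Rule 1: /d/ before /p/ (labial) → [b]
Rule 1: /d/ before /k/ (velar) → [g]
Rule 1: /t/ before /b/ (labial) → [p]
After rule 1: subpugkepbep
Rule 2: no segment meets the rule's conditions; no change.

[subpugkepbep]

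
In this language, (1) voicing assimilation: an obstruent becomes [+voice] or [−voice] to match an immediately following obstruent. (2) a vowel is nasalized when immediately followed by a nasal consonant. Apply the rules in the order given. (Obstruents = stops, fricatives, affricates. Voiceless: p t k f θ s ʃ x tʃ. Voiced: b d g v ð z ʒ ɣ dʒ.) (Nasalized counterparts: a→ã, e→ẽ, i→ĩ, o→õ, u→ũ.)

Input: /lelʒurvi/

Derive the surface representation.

[lelʒurvi]

Rule 1: no segment meets the rule's conditions; no change.
After rule 1: lelʒurvi
Rule 2: no segment meets the rule's conditions; no change.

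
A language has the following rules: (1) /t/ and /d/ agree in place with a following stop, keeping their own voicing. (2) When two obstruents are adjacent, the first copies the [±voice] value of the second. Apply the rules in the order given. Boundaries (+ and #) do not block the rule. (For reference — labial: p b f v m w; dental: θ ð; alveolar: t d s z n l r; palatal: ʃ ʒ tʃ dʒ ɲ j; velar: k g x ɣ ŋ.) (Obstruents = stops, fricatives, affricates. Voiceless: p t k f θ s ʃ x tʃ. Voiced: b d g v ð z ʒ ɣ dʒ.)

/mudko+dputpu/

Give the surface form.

[mukko+ppuppu]

Rule 1: /d/ before /k/ (velar) → [g]
Rule 1: /d/ before /p/ (labial) → [b]
Rule 1: /t/ before /p/ (labial) → [p]
After rule 1: mugko+bpuppu
Rule 2: /g/ before /k/ (voiceless) → [k]
Rule 2: /b/ before /p/ (voiceless) → [p]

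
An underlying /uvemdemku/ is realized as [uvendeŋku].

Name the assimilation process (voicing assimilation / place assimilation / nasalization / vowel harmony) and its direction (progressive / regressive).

/m/→[n] /m/→[ŋ].
Each target copies a feature from the following segment, so the direction is regressive.

place assimilation, regressive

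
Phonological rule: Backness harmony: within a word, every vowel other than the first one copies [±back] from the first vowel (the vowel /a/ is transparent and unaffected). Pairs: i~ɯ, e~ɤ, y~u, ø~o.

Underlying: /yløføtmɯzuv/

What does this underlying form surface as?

[yløføtmizyv]

/ɯ/ harmonizes with /y/ ([-back]) → [i]
/u/ harmonizes with /y/ ([-back]) → [y]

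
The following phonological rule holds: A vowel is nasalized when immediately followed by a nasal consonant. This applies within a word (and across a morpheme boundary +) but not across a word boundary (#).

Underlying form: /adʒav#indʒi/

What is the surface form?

[adʒav#ĩndʒi]

/i/ before nasal /n/ → [ĩ]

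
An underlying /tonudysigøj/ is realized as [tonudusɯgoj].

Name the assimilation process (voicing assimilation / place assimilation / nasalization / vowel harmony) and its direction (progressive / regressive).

vowel harmony, progressive

/y/→[u] /i/→[ɯ] /ø/→[o].
Vowels agree with the first vowel, so the harmony is progressive.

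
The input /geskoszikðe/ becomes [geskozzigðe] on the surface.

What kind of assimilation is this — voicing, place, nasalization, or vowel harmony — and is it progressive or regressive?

voicing assimilation, regressive

/s/→[z] /k/→[g].
Each target copies a feature from the following segment, so the direction is regressive.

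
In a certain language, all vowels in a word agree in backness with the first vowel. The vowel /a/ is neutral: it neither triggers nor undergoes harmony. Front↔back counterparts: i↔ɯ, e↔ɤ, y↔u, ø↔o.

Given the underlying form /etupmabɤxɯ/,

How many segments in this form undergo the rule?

3

/u/ harmonizes with /e/ ([-back]) → [y]
/ɤ/ harmonizes with /e/ ([-back]) → [e]
/ɯ/ harmonizes with /e/ ([-back]) → [i]
3 segments change.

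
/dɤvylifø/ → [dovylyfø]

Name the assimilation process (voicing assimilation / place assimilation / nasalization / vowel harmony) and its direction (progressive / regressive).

vowel harmony, regressive

/ɤ/→[o] /i/→[y].
Vowels agree with the last vowel, so the harmony is regressive.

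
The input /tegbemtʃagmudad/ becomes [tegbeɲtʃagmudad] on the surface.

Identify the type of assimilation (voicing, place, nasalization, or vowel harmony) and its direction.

place assimilation, regressive

/m/→[ɲ].
Each target copies a feature from the following segment, so the direction is regressive.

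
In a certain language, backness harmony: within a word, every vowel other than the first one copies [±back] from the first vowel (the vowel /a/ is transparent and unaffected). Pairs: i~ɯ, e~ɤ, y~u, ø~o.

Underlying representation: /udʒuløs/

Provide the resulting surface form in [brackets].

/ø/ harmonizes with /u/ ([+back]) → [o]

[udʒulos]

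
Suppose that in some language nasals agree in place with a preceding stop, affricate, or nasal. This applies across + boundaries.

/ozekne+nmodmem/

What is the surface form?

/n/ after /k/ (velar) → [ŋ]
/m/ after /n/ (alveolar) → [n]
/m/ after /d/ (alveolar) → [n]

[ozekŋe+nnodnem]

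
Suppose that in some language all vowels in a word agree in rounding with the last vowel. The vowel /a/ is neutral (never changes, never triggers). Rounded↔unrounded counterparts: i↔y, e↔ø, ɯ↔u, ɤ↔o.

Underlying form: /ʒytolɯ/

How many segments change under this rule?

/y/ harmonizes with /ɯ/ ([-round]) → [i]
/o/ harmonizes with /ɯ/ ([-round]) → [ɤ]
2 segments change.

2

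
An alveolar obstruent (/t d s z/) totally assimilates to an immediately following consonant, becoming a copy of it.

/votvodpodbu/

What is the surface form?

/t/ before /v/ → [v] (total assimilation)
/d/ before /p/ → [p] (total assimilation)
/d/ before /b/ → [b] (total assimilation)

[vovvoppobbu]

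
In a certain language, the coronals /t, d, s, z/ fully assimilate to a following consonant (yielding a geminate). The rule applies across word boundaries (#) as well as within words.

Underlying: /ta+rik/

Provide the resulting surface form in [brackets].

[ta+rik]

no segment meets the rule's conditions; no change.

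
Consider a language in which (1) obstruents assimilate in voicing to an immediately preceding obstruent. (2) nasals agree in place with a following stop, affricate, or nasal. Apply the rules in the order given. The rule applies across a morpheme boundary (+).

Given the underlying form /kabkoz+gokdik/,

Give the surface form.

[kabgoz+goktik]

Rule 1: /k/ after /b/ (voiced) → [g]
Rule 1: /d/ after /k/ (voiceless) → [t]
After rule 1: kabgoz+goktik
Rule 2: no segment meets the rule's conditions; no change.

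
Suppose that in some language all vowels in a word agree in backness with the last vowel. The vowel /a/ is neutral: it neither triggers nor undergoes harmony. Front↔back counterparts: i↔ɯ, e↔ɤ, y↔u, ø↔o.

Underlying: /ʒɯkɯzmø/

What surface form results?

[ʒikizmø]

/ɯ/ harmonizes with /ø/ ([-back]) → [i]
/ɯ/ harmonizes with /ø/ ([-back]) → [i]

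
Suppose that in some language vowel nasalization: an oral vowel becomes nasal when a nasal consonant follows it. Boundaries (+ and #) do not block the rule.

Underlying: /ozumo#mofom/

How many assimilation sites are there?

/u/ before nasal /m/ → [ũ]
/o/ before nasal /m/ → [õ]
/o/ before nasal /m/ → [õ]
3 segments change.

3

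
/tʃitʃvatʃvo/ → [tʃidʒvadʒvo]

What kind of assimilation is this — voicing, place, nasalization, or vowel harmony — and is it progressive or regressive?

voicing assimilation, regressive

/tʃ/→[dʒ] /tʃ/→[dʒ].
Each target copies a feature from the following segment, so the direction is regressive.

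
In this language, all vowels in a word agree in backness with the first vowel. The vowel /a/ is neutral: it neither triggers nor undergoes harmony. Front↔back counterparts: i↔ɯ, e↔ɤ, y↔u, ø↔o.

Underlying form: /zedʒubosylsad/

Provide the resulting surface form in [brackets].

/u/ harmonizes with /e/ ([-back]) → [y]
/o/ harmonizes with /e/ ([-back]) → [ø]

[zedʒybøsylsad]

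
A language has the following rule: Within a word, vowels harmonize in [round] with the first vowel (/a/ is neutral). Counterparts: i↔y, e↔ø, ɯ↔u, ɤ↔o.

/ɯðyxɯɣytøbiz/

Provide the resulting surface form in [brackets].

/y/ harmonizes with /ɯ/ ([-round]) → [i]
/y/ harmonizes with /ɯ/ ([-round]) → [i]
/ø/ harmonizes with /ɯ/ ([-round]) → [e]

[ɯðixɯɣitebiz]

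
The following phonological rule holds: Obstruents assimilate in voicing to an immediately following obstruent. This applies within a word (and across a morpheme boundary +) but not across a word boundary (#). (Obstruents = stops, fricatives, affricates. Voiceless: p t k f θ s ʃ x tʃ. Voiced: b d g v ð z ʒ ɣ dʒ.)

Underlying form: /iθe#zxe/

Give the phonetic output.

[iθe#sxe]

/z/ before /x/ (voiceless) → [s]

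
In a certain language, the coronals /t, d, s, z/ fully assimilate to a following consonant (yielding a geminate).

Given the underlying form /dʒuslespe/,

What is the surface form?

[dʒulleppe]

/s/ before /l/ → [l] (total assimilation)
/s/ before /p/ → [p] (total assimilation)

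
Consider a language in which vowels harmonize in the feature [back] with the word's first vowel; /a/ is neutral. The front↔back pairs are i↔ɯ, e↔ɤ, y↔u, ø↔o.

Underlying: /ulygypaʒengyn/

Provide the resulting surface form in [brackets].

/y/ harmonizes with /u/ ([+back]) → [u]
/y/ harmonizes with /u/ ([+back]) → [u]
/e/ harmonizes with /u/ ([+back]) → [ɤ]
/y/ harmonizes with /u/ ([+back]) → [u]

[ulugupaʒɤngun]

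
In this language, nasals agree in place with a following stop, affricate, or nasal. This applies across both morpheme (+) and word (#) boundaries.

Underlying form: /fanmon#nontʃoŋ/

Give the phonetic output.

/n/ before /m/ (labial) → [m]
/n/ before /tʃ/ (palatal) → [ɲ]

[fammon#noɲtʃoŋ]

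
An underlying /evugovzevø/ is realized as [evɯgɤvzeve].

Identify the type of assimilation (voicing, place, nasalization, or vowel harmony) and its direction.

vowel harmony, progressive

/u/→[ɯ] /o/→[ɤ] /ø/→[e].
Vowels agree with the first vowel, so the harmony is progressive.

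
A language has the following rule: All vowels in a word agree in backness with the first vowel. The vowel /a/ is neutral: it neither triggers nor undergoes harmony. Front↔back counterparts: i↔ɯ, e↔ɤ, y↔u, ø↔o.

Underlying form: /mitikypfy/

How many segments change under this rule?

0

No segment meets the rule's conditions.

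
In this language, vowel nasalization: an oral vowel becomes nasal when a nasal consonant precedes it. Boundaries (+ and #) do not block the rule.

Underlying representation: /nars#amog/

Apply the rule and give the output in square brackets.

[nãrs#amõg]

/a/ after nasal /n/ → [ã]
/o/ after nasal /m/ → [õ]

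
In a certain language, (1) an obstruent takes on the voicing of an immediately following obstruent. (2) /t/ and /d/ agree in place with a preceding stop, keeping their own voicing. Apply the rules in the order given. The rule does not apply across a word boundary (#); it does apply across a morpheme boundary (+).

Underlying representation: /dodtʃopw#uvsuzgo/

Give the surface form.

Rule 1: /d/ before /tʃ/ (voiceless) → [t]
Rule 1: /v/ before /s/ (voiceless) → [f]
After rule 1: dottʃopw#ufsuzgo
Rule 2: no segment meets the rule's conditions; no change.

[dottʃopw#ufsuzgo]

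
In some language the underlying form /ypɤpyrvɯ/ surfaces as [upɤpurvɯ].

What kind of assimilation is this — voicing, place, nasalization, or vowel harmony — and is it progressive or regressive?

vowel harmony, regressive

/y/→[u] /y/→[u].
Vowels agree with the last vowel, so the harmony is regressive.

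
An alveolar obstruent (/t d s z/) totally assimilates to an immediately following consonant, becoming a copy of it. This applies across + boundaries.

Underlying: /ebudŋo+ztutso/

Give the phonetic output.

[ebuŋŋo+ttusso]

/d/ before /ŋ/ → [ŋ] (total assimilation)
/z/ before /t/ → [t] (total assimilation)
/t/ before /s/ → [s] (total assimilation)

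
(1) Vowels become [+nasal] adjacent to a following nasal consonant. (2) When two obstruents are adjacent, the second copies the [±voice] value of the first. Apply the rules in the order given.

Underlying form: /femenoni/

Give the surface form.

Rule 1: /e/ before nasal /m/ → [ẽ]
Rule 1: /e/ before nasal /n/ → [ẽ]
Rule 1: /o/ before nasal /n/ → [õ]
After rule 1: fẽmẽnõni
Rule 2: no segment meets the rule's conditions; no change.

[fẽmẽnõni]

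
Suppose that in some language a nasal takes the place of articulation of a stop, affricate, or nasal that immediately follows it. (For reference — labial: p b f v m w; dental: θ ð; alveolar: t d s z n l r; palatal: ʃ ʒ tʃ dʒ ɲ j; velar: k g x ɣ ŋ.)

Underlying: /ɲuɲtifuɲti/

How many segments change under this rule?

2

/ɲ/ before /t/ (alveolar) → [n]
/ɲ/ before /t/ (alveolar) → [n]
2 segments change.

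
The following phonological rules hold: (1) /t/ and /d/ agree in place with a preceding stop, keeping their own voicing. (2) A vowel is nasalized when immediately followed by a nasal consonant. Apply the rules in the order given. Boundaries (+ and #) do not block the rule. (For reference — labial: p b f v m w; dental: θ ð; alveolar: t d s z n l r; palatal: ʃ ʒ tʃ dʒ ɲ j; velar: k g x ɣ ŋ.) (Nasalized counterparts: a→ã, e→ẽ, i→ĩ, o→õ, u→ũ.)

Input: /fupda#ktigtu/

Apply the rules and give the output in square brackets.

[fupba#kkigku]

Rule 1: /d/ after /p/ (labial) → [b]
Rule 1: /t/ after /k/ (velar) → [k]
Rule 1: /t/ after /g/ (velar) → [k]
After rule 1: fupba#kkigku
Rule 2: no segment meets the rule's conditions; no change.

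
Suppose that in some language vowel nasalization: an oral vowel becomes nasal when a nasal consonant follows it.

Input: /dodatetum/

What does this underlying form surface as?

/u/ before nasal /m/ → [ũ]

[dodatetũm]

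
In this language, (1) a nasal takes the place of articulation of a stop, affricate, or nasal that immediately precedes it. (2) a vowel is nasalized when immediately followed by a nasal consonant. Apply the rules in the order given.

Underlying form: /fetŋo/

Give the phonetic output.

Rule 1: /ŋ/ after /t/ (alveolar) → [n]
After rule 1: fetno
Rule 2: no segment meets the rule's conditions; no change.

[fetno]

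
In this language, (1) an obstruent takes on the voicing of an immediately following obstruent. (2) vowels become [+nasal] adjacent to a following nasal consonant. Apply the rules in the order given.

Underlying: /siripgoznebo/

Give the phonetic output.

Rule 1: /p/ before /g/ (voiced) → [b]
After rule 1: siribgoznebo
Rule 2: no segment meets the rule's conditions; no change.

[siribgoznebo]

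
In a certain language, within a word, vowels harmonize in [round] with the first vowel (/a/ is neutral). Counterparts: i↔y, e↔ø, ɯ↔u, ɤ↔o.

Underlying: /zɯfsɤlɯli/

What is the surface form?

no segment meets the rule's conditions; no change.

[zɯfsɤlɯli]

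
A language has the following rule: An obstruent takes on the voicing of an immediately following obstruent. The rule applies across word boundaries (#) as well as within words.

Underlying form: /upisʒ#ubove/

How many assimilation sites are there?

1

/s/ before /ʒ/ (voiced) → [z]
1 segment changes.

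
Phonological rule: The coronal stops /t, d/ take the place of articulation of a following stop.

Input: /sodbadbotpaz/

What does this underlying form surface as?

[sobbabboppaz]

/d/ before /b/ (labial) → [b]
/d/ before /b/ (labial) → [b]
/t/ before /p/ (labial) → [p]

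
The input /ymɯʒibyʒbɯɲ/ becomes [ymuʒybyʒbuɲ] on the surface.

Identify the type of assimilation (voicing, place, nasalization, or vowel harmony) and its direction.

/ɯ/→[u] /i/→[y] /ɯ/→[u].
Vowels agree with the first vowel, so the harmony is progressive.

vowel harmony, progressive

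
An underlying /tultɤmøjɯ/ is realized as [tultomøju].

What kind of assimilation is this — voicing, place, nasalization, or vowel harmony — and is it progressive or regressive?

vowel harmony, progressive

/ɤ/→[o] /ɯ/→[u].
Vowels agree with the first vowel, so the harmony is progressive.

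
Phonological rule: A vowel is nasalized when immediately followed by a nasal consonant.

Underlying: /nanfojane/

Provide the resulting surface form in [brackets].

/a/ before nasal /n/ → [ã]
/a/ before nasal /n/ → [ã]

[nãnfojãne]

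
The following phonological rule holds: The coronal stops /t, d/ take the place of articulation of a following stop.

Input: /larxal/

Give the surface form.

no segment meets the rule's conditions; no change.

[larxal]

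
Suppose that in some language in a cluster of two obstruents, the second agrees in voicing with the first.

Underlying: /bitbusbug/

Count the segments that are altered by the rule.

/b/ after /t/ (voiceless) → [p]
/b/ after /s/ (voiceless) → [p]
2 segments change.

2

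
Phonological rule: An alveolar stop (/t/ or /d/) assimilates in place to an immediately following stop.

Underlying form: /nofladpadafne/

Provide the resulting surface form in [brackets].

[noflabpadafne]

/d/ before /p/ (labial) → [b]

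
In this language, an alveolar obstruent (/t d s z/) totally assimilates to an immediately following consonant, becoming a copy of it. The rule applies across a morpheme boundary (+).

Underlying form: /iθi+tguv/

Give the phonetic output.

[iθi+gguv]

/t/ before /g/ → [g] (total assimilation)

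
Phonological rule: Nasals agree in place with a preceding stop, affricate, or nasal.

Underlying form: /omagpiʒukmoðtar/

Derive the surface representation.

/m/ after /k/ (velar) → [ŋ]

[omagpiʒukŋoðtar]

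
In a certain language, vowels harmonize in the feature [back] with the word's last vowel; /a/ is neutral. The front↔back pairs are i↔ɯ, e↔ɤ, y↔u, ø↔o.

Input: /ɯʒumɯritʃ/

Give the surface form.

[iʒymiritʃ]

/ɯ/ harmonizes with /i/ ([-back]) → [i]
/u/ harmonizes with /i/ ([-back]) → [y]
/ɯ/ harmonizes with /i/ ([-back]) → [i]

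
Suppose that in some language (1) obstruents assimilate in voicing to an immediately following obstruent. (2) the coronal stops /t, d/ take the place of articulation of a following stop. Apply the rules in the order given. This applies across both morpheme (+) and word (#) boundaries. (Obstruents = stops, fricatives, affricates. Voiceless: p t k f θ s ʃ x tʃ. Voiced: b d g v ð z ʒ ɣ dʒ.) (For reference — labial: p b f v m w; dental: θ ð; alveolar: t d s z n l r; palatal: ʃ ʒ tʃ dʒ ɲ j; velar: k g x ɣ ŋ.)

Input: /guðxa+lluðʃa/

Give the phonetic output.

[guθxa+lluθʃa]

Rule 1: /ð/ before /x/ (voiceless) → [θ]
Rule 1: /ð/ before /ʃ/ (voiceless) → [θ]
After rule 1: guθxa+lluθʃa
Rule 2: no segment meets the rule's conditions; no change.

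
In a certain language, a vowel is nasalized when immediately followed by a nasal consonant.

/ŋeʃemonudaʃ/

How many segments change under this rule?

/e/ before nasal /m/ → [ẽ]
/o/ before nasal /n/ → [õ]
2 segments change.

2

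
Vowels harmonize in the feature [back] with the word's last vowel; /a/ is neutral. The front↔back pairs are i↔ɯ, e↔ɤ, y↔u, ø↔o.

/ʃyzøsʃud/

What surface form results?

[ʃuzosʃud]

/y/ harmonizes with /u/ ([+back]) → [u]
/ø/ harmonizes with /u/ ([+back]) → [o]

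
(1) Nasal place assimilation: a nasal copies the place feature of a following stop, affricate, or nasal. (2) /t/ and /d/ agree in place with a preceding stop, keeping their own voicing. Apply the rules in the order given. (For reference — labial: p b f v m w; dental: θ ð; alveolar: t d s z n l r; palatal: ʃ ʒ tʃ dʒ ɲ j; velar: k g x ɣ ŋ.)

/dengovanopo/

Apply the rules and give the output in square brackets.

Rule 1: /n/ before /g/ (velar) → [ŋ]
After rule 1: deŋgovanopo
Rule 2: no segment meets the rule's conditions; no change.

[deŋgovanopo]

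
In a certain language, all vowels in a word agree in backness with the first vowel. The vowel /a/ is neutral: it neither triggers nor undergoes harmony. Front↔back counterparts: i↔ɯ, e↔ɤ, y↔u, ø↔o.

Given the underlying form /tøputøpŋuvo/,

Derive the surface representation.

[tøpytøpŋyvø]

/u/ harmonizes with /ø/ ([-back]) → [y]
/u/ harmonizes with /ø/ ([-back]) → [y]
/o/ harmonizes with /ø/ ([-back]) → [ø]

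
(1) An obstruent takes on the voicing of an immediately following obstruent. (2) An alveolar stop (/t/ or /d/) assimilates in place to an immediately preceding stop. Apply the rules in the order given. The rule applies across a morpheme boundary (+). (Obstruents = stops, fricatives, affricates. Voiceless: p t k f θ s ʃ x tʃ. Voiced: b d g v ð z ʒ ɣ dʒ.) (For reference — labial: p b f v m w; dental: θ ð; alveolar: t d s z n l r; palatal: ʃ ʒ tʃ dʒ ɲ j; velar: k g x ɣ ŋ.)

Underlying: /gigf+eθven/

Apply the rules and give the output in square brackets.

Rule 1: /g/ before /f/ (voiceless) → [k]
Rule 1: /θ/ before /v/ (voiced) → [ð]
After rule 1: gikf+eðven
Rule 2: no segment meets the rule's conditions; no change.

[gikf+eðven]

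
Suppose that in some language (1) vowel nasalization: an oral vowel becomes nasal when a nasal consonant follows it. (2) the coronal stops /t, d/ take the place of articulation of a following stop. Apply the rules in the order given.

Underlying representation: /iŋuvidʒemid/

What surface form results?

Rule 1: /i/ before nasal /ŋ/ → [ĩ]
Rule 1: /e/ before nasal /m/ → [ẽ]
After rule 1: ĩŋuvidʒẽmid
Rule 2: no segment meets the rule's conditions; no change.

[ĩŋuvidʒẽmid]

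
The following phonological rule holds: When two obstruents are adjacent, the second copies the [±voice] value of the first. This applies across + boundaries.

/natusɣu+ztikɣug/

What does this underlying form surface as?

/ɣ/ after /s/ (voiceless) → [x]
/t/ after /z/ (voiced) → [d]
/ɣ/ after /k/ (voiceless) → [x]

[natusxu+zdikxug]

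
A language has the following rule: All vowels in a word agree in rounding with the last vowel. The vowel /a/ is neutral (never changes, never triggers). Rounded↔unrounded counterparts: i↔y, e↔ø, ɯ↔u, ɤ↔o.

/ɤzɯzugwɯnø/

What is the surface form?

[ozuzugwunø]

/ɤ/ harmonizes with /ø/ ([+round]) → [o]
/ɯ/ harmonizes with /ø/ ([+round]) → [u]
/ɯ/ harmonizes with /ø/ ([+round]) → [u]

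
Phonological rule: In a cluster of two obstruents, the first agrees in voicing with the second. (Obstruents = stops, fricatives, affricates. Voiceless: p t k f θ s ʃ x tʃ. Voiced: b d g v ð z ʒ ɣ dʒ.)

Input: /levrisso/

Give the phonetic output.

[levrisso]

no segment meets the rule's conditions; no change.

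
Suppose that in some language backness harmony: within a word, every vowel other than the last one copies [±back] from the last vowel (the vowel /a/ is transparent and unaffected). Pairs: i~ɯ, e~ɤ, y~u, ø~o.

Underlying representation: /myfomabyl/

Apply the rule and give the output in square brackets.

/o/ harmonizes with /y/ ([-back]) → [ø]

[myfømabyl]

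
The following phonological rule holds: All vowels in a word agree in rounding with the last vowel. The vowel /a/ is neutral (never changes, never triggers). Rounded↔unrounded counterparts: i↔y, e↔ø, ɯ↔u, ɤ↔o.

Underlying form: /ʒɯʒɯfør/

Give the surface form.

[ʒuʒufør]

/ɯ/ harmonizes with /ø/ ([+round]) → [u]
/ɯ/ harmonizes with /ø/ ([+round]) → [u]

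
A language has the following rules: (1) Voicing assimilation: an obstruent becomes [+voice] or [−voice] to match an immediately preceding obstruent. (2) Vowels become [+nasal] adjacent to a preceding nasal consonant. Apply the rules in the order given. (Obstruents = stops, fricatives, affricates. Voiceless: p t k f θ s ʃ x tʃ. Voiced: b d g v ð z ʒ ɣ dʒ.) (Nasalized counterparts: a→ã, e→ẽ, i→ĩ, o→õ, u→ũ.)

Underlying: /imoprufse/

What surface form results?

[imõprufse]

Rule 1: no segment meets the rule's conditions; no change.
After rule 1: imoprufse
Rule 2: /o/ after nasal /m/ → [õ]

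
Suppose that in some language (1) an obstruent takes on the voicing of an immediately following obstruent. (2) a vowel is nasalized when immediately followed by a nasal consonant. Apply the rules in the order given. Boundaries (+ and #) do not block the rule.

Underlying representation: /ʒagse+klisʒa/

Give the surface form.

[ʒakse+klizʒa]

Rule 1: /g/ before /s/ (voiceless) → [k]
Rule 1: /s/ before /ʒ/ (voiced) → [z]
After rule 1: ʒakse+klizʒa
Rule 2: no segment meets the rule's conditions; no change.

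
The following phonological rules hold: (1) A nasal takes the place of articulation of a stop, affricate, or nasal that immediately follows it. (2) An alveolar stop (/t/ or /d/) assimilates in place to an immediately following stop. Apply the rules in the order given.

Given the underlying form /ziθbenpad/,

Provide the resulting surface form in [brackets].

Rule 1: /n/ before /p/ (labial) → [m]
After rule 1: ziθbempad
Rule 2: no segment meets the rule's conditions; no change.

[ziθbempad]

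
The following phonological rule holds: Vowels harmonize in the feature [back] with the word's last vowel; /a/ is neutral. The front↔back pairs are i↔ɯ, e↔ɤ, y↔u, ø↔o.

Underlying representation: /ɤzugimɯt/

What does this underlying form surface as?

/i/ harmonizes with /ɯ/ ([+back]) → [ɯ]

[ɤzugɯmɯt]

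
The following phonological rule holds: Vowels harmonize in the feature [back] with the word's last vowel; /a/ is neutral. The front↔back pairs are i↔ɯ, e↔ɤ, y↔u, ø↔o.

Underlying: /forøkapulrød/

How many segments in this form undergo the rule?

2

/o/ harmonizes with /ø/ ([-back]) → [ø]
/u/ harmonizes with /ø/ ([-back]) → [y]
2 segments change.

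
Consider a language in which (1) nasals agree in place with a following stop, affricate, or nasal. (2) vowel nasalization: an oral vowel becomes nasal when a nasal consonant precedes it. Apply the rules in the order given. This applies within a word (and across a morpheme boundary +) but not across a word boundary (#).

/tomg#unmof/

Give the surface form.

Rule 1: /m/ before /g/ (velar) → [ŋ]
Rule 1: /n/ before /m/ (labial) → [m]
After rule 1: toŋg#ummof
Rule 2: /o/ after nasal /m/ → [õ]

[toŋg#ummõf]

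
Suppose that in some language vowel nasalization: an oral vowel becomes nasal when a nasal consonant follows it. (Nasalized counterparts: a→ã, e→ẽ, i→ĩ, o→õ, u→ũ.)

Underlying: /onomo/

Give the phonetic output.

[õnõmo]

/o/ before nasal /n/ → [õ]
/o/ before nasal /m/ → [õ]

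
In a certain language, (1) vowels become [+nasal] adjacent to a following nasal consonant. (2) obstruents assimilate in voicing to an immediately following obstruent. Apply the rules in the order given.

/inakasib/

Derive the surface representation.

Rule 1: /i/ before nasal /n/ → [ĩ]
After rule 1: ĩnakasib
Rule 2: no segment meets the rule's conditions; no change.

[ĩnakasib]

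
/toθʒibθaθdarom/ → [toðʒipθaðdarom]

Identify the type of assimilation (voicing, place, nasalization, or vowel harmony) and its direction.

voicing assimilation, regressive

/θ/→[ð] /b/→[p] /θ/→[ð].
Each target copies a feature from the following segment, so the direction is regressive.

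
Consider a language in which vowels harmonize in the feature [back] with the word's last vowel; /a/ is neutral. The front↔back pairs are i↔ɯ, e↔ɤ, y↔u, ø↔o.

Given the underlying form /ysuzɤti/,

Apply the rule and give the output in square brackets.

/u/ harmonizes with /i/ ([-back]) → [y]
/ɤ/ harmonizes with /i/ ([-back]) → [e]

[ysyzeti]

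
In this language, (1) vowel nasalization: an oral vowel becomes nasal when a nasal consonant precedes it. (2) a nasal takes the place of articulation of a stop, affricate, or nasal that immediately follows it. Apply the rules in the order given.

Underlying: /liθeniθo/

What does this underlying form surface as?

Rule 1: /i/ after nasal /n/ → [ĩ]
After rule 1: liθenĩθo
Rule 2: no segment meets the rule's conditions; no change.

[liθenĩθo]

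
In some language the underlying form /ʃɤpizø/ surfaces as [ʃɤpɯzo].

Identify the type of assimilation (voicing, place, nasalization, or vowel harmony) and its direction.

vowel harmony, progressive

/i/→[ɯ] /ø/→[o].
Vowels agree with the first vowel, so the harmony is progressive.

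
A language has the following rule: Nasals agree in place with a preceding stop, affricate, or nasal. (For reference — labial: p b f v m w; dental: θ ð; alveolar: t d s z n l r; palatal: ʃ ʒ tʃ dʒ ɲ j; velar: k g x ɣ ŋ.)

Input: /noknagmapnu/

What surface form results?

[nokŋagŋapmu]

/n/ after /k/ (velar) → [ŋ]
/m/ after /g/ (velar) → [ŋ]
/n/ after /p/ (labial) → [m]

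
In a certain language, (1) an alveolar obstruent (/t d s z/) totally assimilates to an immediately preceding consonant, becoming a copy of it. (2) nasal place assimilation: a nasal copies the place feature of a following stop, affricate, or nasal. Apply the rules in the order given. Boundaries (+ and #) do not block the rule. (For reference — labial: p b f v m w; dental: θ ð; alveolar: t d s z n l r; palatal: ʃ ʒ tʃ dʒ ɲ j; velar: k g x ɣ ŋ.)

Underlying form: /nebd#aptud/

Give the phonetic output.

Rule 1: /d/ after /b/ → [b] (total assimilation)
Rule 1: /t/ after /p/ → [p] (total assimilation)
After rule 1: nebb#appud
Rule 2: no segment meets the rule's conditions; no change.

[nebb#appud]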